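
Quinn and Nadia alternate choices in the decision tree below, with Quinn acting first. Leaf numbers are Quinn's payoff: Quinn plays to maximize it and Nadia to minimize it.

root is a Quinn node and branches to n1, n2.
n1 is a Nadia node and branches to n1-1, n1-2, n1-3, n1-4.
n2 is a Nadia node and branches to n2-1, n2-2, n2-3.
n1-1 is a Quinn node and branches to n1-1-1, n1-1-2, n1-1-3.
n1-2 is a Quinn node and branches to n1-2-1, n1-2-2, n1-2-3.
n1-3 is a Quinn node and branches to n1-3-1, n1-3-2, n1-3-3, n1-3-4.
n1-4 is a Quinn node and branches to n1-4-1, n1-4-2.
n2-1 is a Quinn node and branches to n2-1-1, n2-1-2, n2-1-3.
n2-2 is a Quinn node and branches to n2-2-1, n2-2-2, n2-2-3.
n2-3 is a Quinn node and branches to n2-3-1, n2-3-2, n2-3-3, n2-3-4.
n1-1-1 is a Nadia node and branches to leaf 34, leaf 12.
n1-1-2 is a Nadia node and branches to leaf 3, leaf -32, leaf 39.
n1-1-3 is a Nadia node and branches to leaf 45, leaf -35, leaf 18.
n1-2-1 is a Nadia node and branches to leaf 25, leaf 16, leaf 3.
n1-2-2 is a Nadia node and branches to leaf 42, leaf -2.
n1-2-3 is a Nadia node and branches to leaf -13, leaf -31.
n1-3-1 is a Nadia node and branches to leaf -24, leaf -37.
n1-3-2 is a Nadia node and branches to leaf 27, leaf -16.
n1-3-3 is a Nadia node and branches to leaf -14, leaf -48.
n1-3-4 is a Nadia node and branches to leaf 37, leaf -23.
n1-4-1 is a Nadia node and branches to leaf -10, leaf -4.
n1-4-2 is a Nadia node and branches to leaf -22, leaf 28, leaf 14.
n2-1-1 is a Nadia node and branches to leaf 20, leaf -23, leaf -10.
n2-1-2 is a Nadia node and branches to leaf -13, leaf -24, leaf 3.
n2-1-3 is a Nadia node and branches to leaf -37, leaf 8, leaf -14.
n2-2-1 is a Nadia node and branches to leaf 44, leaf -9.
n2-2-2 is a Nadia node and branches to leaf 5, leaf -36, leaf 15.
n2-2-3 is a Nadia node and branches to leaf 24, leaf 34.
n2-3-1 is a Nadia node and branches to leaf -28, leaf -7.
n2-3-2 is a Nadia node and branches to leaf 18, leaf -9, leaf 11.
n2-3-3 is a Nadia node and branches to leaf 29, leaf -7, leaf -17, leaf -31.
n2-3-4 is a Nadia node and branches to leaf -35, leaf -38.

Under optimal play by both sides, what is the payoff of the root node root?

-16

n1-1-1 (Nadia): min(34, 12) = 12
n1-1-2 (Nadia): min(3, -32, 39) = -32
n1-1-3 (Nadia): min(45, -35, 18) = -35
n1-1 (Quinn): max(12, -32, -35) = 12
n1-2-1 (Nadia): min(25, 16, 3) = 3
n1-2-2 (Nadia): min(42, -2) = -2
n1-2-3 (Nadia): min(-13, -31) = -31
n1-2 (Quinn): max(3, -2, -31) = 3
n1-3-1 (Nadia): min(-24, -37) = -37
n1-3-2 (Nadia): min(27, -16) = -16
n1-3-3 (Nadia): min(-14, -48) = -48
n1-3-4 (Nadia): min(37, -23) = -23
n1-3 (Quinn): max(-37, -16, -48, -23) = -16
n1-4-1 (Nadia): min(-10, -4) = -10
n1-4-2 (Nadia): min(-22, 28, 14) = -22
n1-4 (Quinn): max(-10, -22) = -10
n1 (Nadia): min(12, 3, -16, -10) = -16
n2-1-1 (Nadia): min(20, -23, -10) = -23
n2-1-2 (Nadia): min(-13, -24, 3) = -24
n2-1-3 (Nadia): min(-37, 8, -14) = -37
n2-1 (Quinn): max(-23, -24, -37) = -23
n2-2-1 (Nadia): min(44, -9) = -9
n2-2-2 (Nadia): min(5, -36, 15) = -36
n2-2-3 (Nadia): min(24, 34) = 24
n2-2 (Quinn): max(-9, -36, 24) = 24
n2-3-1 (Nadia): min(-28, -7) = -28
n2-3-2 (Nadia): min(18, -9, 11) = -9
n2-3-3 (Nadia): min(29, -7, -17, -31) = -31
n2-3-4 (Nadia): min(-35, -38) = -38
n2-3 (Quinn): max(-28, -9, -31, -38) = -9
n2 (Nadia): min(-23, 24, -9) = -23
root (Quinn): max(-16, -23) = -16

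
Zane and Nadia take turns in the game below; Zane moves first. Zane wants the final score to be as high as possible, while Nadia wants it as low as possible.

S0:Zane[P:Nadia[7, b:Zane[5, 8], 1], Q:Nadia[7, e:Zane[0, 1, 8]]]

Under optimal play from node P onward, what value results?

b (Zane): max(5, 8) = 8
P (Nadia): min(7, 8, 1) = 1

1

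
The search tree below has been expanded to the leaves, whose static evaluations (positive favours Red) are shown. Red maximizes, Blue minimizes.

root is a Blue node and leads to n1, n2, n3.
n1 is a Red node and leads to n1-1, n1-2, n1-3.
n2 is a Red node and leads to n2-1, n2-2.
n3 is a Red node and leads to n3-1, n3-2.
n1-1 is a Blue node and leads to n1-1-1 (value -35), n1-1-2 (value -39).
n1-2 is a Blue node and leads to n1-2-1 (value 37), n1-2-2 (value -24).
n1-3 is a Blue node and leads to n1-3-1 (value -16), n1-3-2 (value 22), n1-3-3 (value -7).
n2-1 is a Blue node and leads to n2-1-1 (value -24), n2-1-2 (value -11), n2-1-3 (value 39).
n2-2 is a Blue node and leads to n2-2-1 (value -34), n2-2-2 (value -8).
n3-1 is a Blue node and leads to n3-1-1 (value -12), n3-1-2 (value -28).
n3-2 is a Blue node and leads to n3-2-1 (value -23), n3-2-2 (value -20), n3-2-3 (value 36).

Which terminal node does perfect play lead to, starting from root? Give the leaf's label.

n2-1-1

n1-1 (Blue): min(-35, -39) = -39
n1-2 (Blue): min(37, -24) = -24
n1-3 (Blue): min(-16, 22, -7) = -16
n1 (Red): max(-39, -24, -16) = -16
n2-1 (Blue): min(-24, -11, 39) = -24
n2-2 (Blue): min(-34, -8) = -34
n2 (Red): max(-24, -34) = -24
n3-1 (Blue): min(-12, -28) = -28
n3-2 (Blue): min(-23, -20, 36) = -23
n3 (Red): max(-28, -23) = -23
root (Blue): min(-16, -24, -23) = -24
At root, Blue picks n2 (lowest: -24).
At n2, Red picks n2-1 (highest: -24).
At n2-1, Blue picks n2-1-1 (lowest: -24).
Terminal value -24.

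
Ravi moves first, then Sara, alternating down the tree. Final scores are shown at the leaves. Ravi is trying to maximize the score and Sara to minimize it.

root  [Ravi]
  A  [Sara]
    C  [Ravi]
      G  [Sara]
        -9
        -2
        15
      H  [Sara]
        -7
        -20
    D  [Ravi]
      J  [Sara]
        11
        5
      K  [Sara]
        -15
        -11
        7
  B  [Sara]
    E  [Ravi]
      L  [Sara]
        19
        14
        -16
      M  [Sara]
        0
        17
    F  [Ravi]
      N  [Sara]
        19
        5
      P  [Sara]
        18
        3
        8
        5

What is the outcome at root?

G (Sara): min(-9, -2, 15) = -9
H (Sara): min(-7, -20) = -20
C (Ravi): max(-9, -20) = -9
J (Sara): min(11, 5) = 5
K (Sara): min(-15, -11, 7) = -15
D (Ravi): max(5, -15) = 5
A (Sara): min(-9, 5) = -9
L (Sara): min(19, 14, -16) = -16
M (Sara): min(0, 17) = 0
E (Ravi): max(-16, 0) = 0
N (Sara): min(19, 5) = 5
P (Sara): min(18, 3, 8, 5) = 3
F (Ravi): max(5, 3) = 5
B (Sara): min(0, 5) = 0
root (Ravi): max(-9, 0) = 0

0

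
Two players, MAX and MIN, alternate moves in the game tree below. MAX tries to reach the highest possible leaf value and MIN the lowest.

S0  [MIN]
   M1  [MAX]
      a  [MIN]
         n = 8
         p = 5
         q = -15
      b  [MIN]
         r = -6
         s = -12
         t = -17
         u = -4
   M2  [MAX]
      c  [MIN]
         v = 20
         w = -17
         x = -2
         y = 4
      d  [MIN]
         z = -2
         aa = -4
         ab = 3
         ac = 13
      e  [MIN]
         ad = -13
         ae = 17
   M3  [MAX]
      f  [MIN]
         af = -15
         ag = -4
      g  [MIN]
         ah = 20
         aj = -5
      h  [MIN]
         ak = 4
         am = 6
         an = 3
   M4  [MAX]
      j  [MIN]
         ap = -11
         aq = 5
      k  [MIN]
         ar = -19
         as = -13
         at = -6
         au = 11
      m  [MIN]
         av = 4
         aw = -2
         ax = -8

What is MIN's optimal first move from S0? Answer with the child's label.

M1

a (MIN): min(8, 5, -15) = -15
b (MIN): min(-6, -12, -17, -4) = -17
M1 (MAX): max(-15, -17) = -15
c (MIN): min(20, -17, -2, 4) = -17
d (MIN): min(-2, -4, 3, 13) = -4
e (MIN): min(-13, 17) = -13
M2 (MAX): max(-17, -4, -13) = -4
f (MIN): min(-15, -4) = -15
g (MIN): min(20, -5) = -5
h (MIN): min(4, 6, 3) = 3
M3 (MAX): max(-15, -5, 3) = 3
j (MIN): min(-11, 5) = -11
k (MIN): min(-19, -13, -6, 11) = -19
m (MIN): min(4, -2, -8) = -8
M4 (MAX): max(-11, -19, -8) = -8
S0 (MIN): min(-15, -4, 3, -8) = -15
MIN at S0 wants the lowest of {M1=-15, M2=-4, M3=3, M4=-8}, so chooses M1.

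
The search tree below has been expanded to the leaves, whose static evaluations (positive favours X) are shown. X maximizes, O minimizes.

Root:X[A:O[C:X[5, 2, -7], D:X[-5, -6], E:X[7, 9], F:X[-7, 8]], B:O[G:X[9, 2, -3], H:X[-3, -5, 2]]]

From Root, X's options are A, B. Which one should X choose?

C (X): max(5, 2, -7) = 5
D (X): max(-5, -6) = -5
E (X): max(7, 9) = 9
F (X): max(-7, 8) = 8
A (O): min(5, -5, 9, 8) = -5
G (X): max(9, 2, -3) = 9
H (X): max(-3, -5, 2) = 2
B (O): min(9, 2) = 2
Root (X): max(-5, 2) = 2
X at Root wants the highest of {A=-5, B=2}, so chooses B.

B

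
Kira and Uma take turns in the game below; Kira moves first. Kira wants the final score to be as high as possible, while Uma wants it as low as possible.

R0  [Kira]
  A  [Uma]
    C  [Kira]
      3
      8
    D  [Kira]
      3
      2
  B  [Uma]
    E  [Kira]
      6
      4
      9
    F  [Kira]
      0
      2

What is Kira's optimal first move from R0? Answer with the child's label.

A

C (Kira): max(3, 8) = 8
D (Kira): max(3, 2) = 3
A (Uma): min(8, 3) = 3
E (Kira): max(6, 4, 9) = 9
F (Kira): max(0, 2) = 2
B (Uma): min(9, 2) = 2
R0 (Kira): max(3, 2) = 3
Kira at R0 wants the highest of {A=3, B=2}, so chooses A.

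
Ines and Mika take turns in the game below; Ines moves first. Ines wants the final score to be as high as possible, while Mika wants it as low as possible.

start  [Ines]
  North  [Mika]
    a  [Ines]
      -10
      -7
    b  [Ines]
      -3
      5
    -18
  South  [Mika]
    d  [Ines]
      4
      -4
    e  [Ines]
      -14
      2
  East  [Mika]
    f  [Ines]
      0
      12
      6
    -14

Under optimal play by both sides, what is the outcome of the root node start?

a (Ines): max(-10, -7) = -7
b (Ines): max(-3, 5) = 5
North (Mika): min(-7, 5, -18) = -18
d (Ines): max(4, -4) = 4
e (Ines): max(-14, 2) = 2
South (Mika): min(4, 2) = 2
f (Ines): max(0, 12, 6) = 12
East (Mika): min(12, -14) = -14
start (Ines): max(-18, 2, -14) = 2

2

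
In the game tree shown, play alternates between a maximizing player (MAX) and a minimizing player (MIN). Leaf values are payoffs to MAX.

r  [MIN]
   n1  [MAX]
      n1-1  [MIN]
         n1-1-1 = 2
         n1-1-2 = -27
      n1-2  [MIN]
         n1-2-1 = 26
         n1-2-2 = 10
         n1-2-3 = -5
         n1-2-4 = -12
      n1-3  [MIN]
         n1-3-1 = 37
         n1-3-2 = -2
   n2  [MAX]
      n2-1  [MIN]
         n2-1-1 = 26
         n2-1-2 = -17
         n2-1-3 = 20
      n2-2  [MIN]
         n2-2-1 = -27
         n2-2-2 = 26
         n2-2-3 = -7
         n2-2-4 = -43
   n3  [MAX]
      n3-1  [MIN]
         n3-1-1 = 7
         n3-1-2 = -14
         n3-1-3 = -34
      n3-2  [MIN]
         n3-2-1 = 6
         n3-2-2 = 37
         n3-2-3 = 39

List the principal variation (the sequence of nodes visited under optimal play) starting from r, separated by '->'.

n1-1 (MIN): min(2, -27) = -27
n1-2 (MIN): min(26, 10, -5, -12) = -12
n1-3 (MIN): min(37, -2) = -2
n1 (MAX): max(-27, -12, -2) = -2
n2-1 (MIN): min(26, -17, 20) = -17
n2-2 (MIN): min(-27, 26, -7, -43) = -43
n2 (MAX): max(-17, -43) = -17
n3-1 (MIN): min(7, -14, -34) = -34
n3-2 (MIN): min(6, 37, 39) = 6
n3 (MAX): max(-34, 6) = 6
r (MIN): min(-2, -17, 6) = -17
At r, MIN picks n2 (lowest: -17).
At n2, MAX picks n2-1 (highest: -17).
At n2-1, MIN picks n2-1-2 (lowest: -17).
Terminal value -17.

r -> n2 -> n2-1 -> n2-1-2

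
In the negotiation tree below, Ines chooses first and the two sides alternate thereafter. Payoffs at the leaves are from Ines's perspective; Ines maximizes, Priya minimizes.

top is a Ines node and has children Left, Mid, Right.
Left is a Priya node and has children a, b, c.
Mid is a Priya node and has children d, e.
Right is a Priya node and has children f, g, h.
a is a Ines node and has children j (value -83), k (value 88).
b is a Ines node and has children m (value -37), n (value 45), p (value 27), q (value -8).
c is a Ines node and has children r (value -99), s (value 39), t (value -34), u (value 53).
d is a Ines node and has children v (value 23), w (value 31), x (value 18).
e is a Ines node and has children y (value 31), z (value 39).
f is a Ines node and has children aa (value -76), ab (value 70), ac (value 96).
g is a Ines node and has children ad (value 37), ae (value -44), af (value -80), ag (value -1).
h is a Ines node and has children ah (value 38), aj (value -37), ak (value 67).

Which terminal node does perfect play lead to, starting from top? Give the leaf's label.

n

a (Ines): max(-83, 88) = 88
b (Ines): max(-37, 45, 27, -8) = 45
c (Ines): max(-99, 39, -34, 53) = 53
Left (Priya): min(88, 45, 53) = 45
d (Ines): max(23, 31, 18) = 31
e (Ines): max(31, 39) = 39
Mid (Priya): min(31, 39) = 31
f (Ines): max(-76, 70, 96) = 96
g (Ines): max(37, -44, -80, -1) = 37
h (Ines): max(38, -37, 67) = 67
Right (Priya): min(96, 37, 67) = 37
top (Ines): max(45, 31, 37) = 45
At top, Ines picks Left (highest: 45).
At Left, Priya picks b (lowest: 45).
At b, Ines picks n (highest: 45).
Terminal value 45.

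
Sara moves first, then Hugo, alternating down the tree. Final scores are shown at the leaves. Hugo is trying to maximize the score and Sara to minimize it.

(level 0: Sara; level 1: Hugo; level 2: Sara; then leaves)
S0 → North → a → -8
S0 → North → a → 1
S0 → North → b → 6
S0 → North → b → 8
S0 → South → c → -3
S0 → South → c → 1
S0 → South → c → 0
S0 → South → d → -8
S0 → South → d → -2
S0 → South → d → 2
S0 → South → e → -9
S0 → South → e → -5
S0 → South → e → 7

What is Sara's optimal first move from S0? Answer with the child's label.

a (Sara): min(-8, 1) = -8
b (Sara): min(6, 8) = 6
North (Hugo): max(-8, 6) = 6
c (Sara): min(-3, 1, 0) = -3
d (Sara): min(-8, -2, 2) = -8
e (Sara): min(-9, -5, 7) = -9
South (Hugo): max(-3, -8, -9) = -3
S0 (Sara): min(6, -3) = -3
Sara at S0 wants the lowest of {North=6, South=-3}, so chooses South.

South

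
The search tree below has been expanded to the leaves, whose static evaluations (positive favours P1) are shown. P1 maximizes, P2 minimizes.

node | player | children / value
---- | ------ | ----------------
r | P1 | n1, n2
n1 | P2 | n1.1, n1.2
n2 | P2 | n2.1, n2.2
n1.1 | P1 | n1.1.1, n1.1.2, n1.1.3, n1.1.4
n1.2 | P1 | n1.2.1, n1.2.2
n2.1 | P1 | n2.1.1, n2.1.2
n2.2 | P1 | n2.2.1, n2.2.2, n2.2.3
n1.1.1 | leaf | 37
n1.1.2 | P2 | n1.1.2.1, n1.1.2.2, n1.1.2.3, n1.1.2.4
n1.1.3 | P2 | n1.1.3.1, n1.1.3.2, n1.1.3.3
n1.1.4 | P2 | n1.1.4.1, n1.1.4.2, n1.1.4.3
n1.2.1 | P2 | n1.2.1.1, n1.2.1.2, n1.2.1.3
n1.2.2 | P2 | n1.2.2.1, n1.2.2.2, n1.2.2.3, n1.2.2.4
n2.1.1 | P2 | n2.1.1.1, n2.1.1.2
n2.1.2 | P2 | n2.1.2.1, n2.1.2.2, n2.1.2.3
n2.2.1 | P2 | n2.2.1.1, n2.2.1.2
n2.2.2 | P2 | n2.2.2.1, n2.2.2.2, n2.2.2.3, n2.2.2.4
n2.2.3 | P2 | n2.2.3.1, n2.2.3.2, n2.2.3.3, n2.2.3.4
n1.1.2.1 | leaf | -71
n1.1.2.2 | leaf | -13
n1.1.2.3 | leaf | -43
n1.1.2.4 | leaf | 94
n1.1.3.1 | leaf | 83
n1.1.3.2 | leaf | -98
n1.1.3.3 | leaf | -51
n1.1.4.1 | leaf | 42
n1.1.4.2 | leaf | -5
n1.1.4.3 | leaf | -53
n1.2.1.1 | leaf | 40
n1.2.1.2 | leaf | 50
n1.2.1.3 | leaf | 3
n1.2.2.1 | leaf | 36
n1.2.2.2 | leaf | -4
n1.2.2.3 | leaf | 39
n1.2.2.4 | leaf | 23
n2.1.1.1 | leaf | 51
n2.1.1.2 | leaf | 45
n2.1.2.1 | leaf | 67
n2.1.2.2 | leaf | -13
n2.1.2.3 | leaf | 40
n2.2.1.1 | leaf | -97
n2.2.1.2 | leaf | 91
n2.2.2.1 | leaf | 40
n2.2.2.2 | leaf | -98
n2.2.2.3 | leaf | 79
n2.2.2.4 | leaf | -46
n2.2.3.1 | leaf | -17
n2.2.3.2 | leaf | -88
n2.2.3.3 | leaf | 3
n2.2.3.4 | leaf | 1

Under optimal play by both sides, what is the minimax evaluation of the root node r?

3

n1.1.2 (P2): min(-71, -13, -43, 94) = -71
n1.1.3 (P2): min(83, -98, -51) = -98
n1.1.4 (P2): min(42, -5, -53) = -53
n1.1 (P1): max(37, -71, -98, -53) = 37
n1.2.1 (P2): min(40, 50, 3) = 3
n1.2.2 (P2): min(36, -4, 39, 23) = -4
n1.2 (P1): max(3, -4) = 3
n1 (P2): min(37, 3) = 3
n2.1.1 (P2): min(51, 45) = 45
n2.1.2 (P2): min(67, -13, 40) = -13
n2.1 (P1): max(45, -13) = 45
n2.2.1 (P2): min(-97, 91) = -97
n2.2.2 (P2): min(40, -98, 79, -46) = -98
n2.2.3 (P2): min(-17, -88, 3, 1) = -88
n2.2 (P1): max(-97, -98, -88) = -88
n2 (P2): min(45, -88) = -88
r (P1): max(3, -88) = 3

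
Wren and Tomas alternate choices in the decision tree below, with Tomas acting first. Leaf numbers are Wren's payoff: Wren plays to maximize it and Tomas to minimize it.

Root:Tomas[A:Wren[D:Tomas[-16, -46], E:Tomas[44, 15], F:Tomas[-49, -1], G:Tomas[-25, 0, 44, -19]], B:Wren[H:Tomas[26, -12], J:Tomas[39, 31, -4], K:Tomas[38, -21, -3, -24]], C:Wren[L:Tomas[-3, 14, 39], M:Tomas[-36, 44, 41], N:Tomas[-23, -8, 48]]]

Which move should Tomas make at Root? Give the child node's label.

D (Tomas): min(-16, -46) = -46
E (Tomas): min(44, 15) = 15
F (Tomas): min(-49, -1) = -49
G (Tomas): min(-25, 0, 44, -19) = -25
A (Wren): max(-46, 15, -49, -25) = 15
H (Tomas): min(26, -12) = -12
J (Tomas): min(39, 31, -4) = -4
K (Tomas): min(38, -21, -3, -24) = -24
B (Wren): max(-12, -4, -24) = -4
L (Tomas): min(-3, 14, 39) = -3
M (Tomas): min(-36, 44, 41) = -36
N (Tomas): min(-23, -8, 48) = -23
C (Wren): max(-3, -36, -23) = -3
Root (Tomas): min(15, -4, -3) = -4
Tomas at Root wants the lowest of {A=15, B=-4, C=-3}, so chooses B.

B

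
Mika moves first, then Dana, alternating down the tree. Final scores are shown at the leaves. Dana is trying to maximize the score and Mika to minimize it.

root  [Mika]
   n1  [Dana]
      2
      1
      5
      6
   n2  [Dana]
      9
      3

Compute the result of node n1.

n1 (Dana): max(2, 1, 5, 6) = 6

6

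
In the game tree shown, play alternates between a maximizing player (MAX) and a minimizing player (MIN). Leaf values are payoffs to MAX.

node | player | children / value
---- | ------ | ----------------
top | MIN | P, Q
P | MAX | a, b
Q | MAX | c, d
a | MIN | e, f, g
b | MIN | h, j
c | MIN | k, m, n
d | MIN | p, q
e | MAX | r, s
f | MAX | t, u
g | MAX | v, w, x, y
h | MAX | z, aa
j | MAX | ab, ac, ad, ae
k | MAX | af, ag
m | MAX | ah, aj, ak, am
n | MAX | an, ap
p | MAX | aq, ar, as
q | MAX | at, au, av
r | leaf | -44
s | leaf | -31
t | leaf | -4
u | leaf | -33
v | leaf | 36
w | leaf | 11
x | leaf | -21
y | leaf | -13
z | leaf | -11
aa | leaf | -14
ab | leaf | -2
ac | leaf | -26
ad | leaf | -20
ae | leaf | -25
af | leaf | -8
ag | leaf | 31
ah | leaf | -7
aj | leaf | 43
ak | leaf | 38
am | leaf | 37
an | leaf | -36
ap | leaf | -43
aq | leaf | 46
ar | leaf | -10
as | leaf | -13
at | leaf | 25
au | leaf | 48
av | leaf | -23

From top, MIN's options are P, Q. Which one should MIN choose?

P

e (MAX): max(-44, -31) = -31
f (MAX): max(-4, -33) = -4
g (MAX): max(36, 11, -21, -13) = 36
a (MIN): min(-31, -4, 36) = -31
h (MAX): max(-11, -14) = -11
j (MAX): max(-2, -26, -20, -25) = -2
b (MIN): min(-11, -2) = -11
P (MAX): max(-31, -11) = -11
k (MAX): max(-8, 31) = 31
m (MAX): max(-7, 43, 38, 37) = 43
n (MAX): max(-36, -43) = -36
c (MIN): min(31, 43, -36) = -36
p (MAX): max(46, -10, -13) = 46
q (MAX): max(25, 48, -23) = 48
d (MIN): min(46, 48) = 46
Q (MAX): max(-36, 46) = 46
top (MIN): min(-11, 46) = -11
MIN at top wants the lowest of {P=-11, Q=46}, so chooses P.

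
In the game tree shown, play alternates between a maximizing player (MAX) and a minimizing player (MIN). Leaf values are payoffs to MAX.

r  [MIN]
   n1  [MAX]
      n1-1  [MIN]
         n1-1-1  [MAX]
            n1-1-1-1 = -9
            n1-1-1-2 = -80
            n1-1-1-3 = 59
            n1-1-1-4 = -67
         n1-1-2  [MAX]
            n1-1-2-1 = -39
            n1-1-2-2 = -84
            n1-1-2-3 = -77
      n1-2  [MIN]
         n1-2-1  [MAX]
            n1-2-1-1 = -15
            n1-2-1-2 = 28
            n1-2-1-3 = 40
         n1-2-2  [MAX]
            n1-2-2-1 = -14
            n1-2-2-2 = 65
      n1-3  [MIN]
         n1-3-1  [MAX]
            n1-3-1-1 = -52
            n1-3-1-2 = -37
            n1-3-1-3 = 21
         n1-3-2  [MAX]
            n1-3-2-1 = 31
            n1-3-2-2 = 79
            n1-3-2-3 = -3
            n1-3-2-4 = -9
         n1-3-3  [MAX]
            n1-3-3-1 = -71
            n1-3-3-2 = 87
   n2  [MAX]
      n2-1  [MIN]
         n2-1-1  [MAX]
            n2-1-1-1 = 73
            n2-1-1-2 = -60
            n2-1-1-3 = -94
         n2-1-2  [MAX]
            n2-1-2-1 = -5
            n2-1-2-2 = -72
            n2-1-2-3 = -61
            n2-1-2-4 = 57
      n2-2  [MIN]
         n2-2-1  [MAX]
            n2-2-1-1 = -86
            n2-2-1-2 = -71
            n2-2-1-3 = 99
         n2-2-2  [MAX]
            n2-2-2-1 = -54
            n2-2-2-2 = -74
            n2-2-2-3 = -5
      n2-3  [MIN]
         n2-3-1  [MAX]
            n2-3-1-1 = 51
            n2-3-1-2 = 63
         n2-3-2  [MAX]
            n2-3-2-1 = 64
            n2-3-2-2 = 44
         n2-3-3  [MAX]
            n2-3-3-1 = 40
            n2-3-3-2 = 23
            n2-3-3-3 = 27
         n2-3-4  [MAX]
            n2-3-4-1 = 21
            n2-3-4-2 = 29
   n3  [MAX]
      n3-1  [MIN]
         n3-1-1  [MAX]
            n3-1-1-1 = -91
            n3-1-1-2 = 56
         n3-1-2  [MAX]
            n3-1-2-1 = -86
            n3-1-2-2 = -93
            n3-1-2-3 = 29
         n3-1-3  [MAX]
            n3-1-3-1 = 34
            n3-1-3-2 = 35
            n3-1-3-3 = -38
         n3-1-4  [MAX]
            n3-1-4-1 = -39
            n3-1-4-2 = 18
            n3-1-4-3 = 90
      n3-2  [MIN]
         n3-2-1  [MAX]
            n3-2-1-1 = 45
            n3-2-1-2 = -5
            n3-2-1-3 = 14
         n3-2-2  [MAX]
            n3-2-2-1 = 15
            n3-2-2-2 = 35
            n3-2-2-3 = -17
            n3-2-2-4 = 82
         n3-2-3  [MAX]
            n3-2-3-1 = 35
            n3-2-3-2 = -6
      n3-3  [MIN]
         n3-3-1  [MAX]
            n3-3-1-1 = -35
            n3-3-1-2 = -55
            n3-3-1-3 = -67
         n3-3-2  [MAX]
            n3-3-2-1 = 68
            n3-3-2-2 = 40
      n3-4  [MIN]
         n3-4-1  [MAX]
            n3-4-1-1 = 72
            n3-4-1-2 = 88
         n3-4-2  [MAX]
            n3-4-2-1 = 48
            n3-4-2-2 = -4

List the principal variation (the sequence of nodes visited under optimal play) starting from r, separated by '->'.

r -> n1 -> n1-2 -> n1-2-1 -> n1-2-1-3

n1-1-1 (MAX): max(-9, -80, 59, -67) = 59
n1-1-2 (MAX): max(-39, -84, -77) = -39
n1-1 (MIN): min(59, -39) = -39
n1-2-1 (MAX): max(-15, 28, 40) = 40
n1-2-2 (MAX): max(-14, 65) = 65
n1-2 (MIN): min(40, 65) = 40
n1-3-1 (MAX): max(-52, -37, 21) = 21
n1-3-2 (MAX): max(31, 79, -3, -9) = 79
n1-3-3 (MAX): max(-71, 87) = 87
n1-3 (MIN): min(21, 79, 87) = 21
n1 (MAX): max(-39, 40, 21) = 40
n2-1-1 (MAX): max(73, -60, -94) = 73
n2-1-2 (MAX): max(-5, -72, -61, 57) = 57
n2-1 (MIN): min(73, 57) = 57
n2-2-1 (MAX): max(-86, -71, 99) = 99
n2-2-2 (MAX): max(-54, -74, -5) = -5
n2-2 (MIN): min(99, -5) = -5
n2-3-1 (MAX): max(51, 63) = 63
n2-3-2 (MAX): max(64, 44) = 64
n2-3-3 (MAX): max(40, 23, 27) = 40
n2-3-4 (MAX): max(21, 29) = 29
n2-3 (MIN): min(63, 64, 40, 29) = 29
n2 (MAX): max(57, -5, 29) = 57
n3-1-1 (MAX): max(-91, 56) = 56
n3-1-2 (MAX): max(-86, -93, 29) = 29
n3-1-3 (MAX): max(34, 35, -38) = 35
n3-1-4 (MAX): max(-39, 18, 90) = 90
n3-1 (MIN): min(56, 29, 35, 90) = 29
n3-2-1 (MAX): max(45, -5, 14) = 45
n3-2-2 (MAX): max(15, 35, -17, 82) = 82
n3-2-3 (MAX): max(35, -6) = 35
n3-2 (MIN): min(45, 82, 35) = 35
n3-3-1 (MAX): max(-35, -55, -67) = -35
n3-3-2 (MAX): max(68, 40) = 68
n3-3 (MIN): min(-35, 68) = -35
n3-4-1 (MAX): max(72, 88) = 88
n3-4-2 (MAX): max(48, -4) = 48
n3-4 (MIN): min(88, 48) = 48
n3 (MAX): max(29, 35, -35, 48) = 48
r (MIN): min(40, 57, 48) = 40
At r, MIN picks n1 (lowest: 40).
At n1, MAX picks n1-2 (highest: 40).
At n1-2, MIN picks n1-2-1 (lowest: 40).
At n1-2-1, MAX picks n1-2-1-3 (highest: 40).
Terminal value 40.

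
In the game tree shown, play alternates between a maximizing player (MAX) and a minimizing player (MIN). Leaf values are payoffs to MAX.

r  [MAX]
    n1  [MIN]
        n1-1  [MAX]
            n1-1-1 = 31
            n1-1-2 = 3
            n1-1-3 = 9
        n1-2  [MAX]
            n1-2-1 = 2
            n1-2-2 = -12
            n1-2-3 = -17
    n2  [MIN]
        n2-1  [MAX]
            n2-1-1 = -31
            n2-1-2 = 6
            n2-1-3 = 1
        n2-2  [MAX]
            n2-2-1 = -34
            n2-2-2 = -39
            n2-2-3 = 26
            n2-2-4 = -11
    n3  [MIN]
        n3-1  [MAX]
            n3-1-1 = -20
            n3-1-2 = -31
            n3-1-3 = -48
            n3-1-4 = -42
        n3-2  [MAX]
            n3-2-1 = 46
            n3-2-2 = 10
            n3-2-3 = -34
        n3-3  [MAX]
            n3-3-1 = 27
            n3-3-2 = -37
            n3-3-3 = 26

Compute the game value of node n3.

n3-1 (MAX): max(-20, -31, -48, -42) = -20
n3-2 (MAX): max(46, 10, -34) = 46
n3-3 (MAX): max(27, -37, 26) = 27
n3 (MIN): min(-20, 46, 27) = -20

-20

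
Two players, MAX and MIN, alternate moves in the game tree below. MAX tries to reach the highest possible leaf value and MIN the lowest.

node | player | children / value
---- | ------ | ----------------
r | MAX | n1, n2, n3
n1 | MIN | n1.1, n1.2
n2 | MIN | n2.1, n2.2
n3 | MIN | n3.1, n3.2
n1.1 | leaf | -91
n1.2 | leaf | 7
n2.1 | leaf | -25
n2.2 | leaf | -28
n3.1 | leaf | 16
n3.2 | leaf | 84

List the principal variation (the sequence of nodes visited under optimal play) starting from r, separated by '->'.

r -> n3 -> n3.1

n1 (MIN): min(-91, 7) = -91
n2 (MIN): min(-25, -28) = -28
n3 (MIN): min(16, 84) = 16
r (MAX): max(-91, -28, 16) = 16
At r, MAX picks n3 (highest: 16).
At n3, MIN picks n3.1 (lowest: 16).
Terminal value 16.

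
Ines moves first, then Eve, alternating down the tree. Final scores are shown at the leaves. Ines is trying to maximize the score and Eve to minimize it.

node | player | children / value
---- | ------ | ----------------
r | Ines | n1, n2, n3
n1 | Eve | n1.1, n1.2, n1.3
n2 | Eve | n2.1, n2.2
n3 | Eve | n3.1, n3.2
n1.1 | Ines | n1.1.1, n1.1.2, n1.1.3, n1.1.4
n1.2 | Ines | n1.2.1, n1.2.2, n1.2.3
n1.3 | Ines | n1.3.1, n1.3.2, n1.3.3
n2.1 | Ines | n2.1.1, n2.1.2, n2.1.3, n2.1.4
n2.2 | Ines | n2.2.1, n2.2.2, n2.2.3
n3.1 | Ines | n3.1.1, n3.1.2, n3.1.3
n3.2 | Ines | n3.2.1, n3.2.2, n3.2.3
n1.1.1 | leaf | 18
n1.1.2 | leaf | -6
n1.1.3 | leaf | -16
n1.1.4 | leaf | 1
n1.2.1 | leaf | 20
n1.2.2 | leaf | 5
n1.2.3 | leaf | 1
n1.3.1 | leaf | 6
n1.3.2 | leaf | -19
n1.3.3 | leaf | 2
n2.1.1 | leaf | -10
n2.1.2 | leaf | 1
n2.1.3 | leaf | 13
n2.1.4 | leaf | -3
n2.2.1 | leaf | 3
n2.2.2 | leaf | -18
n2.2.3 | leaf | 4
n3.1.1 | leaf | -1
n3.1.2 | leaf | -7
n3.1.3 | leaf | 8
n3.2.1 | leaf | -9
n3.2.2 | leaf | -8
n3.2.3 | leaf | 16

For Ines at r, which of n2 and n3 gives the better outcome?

n2.1 (Ines): max(-10, 1, 13, -3) = 13
n2.2 (Ines): max(3, -18, 4) = 4
n2 (Eve): min(13, 4) = 4
n3.1 (Ines): max(-1, -7, 8) = 8
n3.2 (Ines): max(-9, -8, 16) = 16
n3 (Eve): min(8, 16) = 8
Ines prefers the higher value; n2=4, n3=8. n3 is better since 8 > 4.

n3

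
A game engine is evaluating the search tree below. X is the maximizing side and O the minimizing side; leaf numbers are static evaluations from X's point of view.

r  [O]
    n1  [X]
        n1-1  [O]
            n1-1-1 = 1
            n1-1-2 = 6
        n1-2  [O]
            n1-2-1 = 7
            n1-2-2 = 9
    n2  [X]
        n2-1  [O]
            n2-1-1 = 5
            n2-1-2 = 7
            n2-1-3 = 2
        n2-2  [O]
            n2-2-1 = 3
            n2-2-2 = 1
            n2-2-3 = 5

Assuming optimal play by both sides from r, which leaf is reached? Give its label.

n2-1-3

n1-1 (O): min(1, 6) = 1
n1-2 (O): min(7, 9) = 7
n1 (X): max(1, 7) = 7
n2-1 (O): min(5, 7, 2) = 2
n2-2 (O): min(3, 1, 5) = 1
n2 (X): max(2, 1) = 2
r (O): min(7, 2) = 2
At r, O picks n2 (lowest: 2).
At n2, X picks n2-1 (highest: 2).
At n2-1, O picks n2-1-3 (lowest: 2).
Terminal value 2.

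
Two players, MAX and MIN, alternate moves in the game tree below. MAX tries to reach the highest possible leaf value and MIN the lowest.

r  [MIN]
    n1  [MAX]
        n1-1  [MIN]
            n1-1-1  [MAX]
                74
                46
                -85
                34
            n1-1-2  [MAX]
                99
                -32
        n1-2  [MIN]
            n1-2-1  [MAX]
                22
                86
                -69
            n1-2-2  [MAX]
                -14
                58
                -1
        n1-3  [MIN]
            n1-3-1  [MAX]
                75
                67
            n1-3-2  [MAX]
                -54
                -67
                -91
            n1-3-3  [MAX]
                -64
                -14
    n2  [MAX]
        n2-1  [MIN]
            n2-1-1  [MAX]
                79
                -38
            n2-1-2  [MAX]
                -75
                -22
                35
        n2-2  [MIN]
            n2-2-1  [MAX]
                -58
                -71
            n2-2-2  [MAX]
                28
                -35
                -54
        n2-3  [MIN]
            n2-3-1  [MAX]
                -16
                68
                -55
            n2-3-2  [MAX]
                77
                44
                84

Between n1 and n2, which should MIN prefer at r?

n2

n1-1-1 (MAX): max(74, 46, -85, 34) = 74
n1-1-2 (MAX): max(99, -32) = 99
n1-1 (MIN): min(74, 99) = 74
n1-2-1 (MAX): max(22, 86, -69) = 86
n1-2-2 (MAX): max(-14, 58, -1) = 58
n1-2 (MIN): min(86, 58) = 58
n1-3-1 (MAX): max(75, 67) = 75
n1-3-2 (MAX): max(-54, -67, -91) = -54
n1-3-3 (MAX): max(-64, -14) = -14
n1-3 (MIN): min(75, -54, -14) = -54
n1 (MAX): max(74, 58, -54) = 74
n2-1-1 (MAX): max(79, -38) = 79
n2-1-2 (MAX): max(-75, -22, 35) = 35
n2-1 (MIN): min(79, 35) = 35
n2-2-1 (MAX): max(-58, -71) = -58
n2-2-2 (MAX): max(28, -35, -54) = 28
n2-2 (MIN): min(-58, 28) = -58
n2-3-1 (MAX): max(-16, 68, -55) = 68
n2-3-2 (MAX): max(77, 44, 84) = 84
n2-3 (MIN): min(68, 84) = 68
n2 (MAX): max(35, -58, 68) = 68
MIN prefers the lower value; n1=74, n2=68. n2 is better since 68 < 74.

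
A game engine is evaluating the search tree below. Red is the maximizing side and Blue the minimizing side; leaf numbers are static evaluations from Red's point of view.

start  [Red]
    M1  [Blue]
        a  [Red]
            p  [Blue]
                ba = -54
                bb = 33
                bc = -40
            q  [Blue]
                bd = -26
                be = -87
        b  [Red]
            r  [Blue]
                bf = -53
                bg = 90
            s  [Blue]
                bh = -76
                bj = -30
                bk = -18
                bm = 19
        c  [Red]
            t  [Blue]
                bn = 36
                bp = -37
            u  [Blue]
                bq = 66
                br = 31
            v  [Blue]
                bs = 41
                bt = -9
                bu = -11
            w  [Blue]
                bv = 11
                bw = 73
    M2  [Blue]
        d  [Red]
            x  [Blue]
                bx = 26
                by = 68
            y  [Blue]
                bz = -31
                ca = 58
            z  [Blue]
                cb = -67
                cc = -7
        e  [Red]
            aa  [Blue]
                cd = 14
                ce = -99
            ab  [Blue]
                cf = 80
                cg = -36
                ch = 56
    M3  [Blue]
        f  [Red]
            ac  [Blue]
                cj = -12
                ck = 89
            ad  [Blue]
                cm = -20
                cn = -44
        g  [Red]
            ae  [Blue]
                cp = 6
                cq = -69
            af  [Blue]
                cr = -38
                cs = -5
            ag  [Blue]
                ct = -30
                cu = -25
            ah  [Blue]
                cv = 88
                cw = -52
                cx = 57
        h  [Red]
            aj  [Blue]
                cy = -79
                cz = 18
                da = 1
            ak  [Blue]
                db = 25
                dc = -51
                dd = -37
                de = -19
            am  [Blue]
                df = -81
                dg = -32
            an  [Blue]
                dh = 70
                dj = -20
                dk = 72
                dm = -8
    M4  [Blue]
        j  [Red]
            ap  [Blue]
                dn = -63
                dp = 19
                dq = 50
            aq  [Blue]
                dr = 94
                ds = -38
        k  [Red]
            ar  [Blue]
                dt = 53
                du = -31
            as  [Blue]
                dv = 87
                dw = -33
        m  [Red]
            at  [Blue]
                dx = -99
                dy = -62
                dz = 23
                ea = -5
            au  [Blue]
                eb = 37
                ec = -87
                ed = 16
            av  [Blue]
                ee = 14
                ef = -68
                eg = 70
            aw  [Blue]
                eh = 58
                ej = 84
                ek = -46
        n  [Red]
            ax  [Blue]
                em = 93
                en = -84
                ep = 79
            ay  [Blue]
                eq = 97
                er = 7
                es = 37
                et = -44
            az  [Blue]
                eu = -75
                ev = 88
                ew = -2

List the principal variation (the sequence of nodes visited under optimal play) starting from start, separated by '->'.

p (Blue): min(-54, 33, -40) = -54
q (Blue): min(-26, -87) = -87
a (Red): max(-54, -87) = -54
r (Blue): min(-53, 90) = -53
s (Blue): min(-76, -30, -18, 19) = -76
b (Red): max(-53, -76) = -53
t (Blue): min(36, -37) = -37
u (Blue): min(66, 31) = 31
v (Blue): min(41, -9, -11) = -11
w (Blue): min(11, 73) = 11
c (Red): max(-37, 31, -11, 11) = 31
M1 (Blue): min(-54, -53, 31) = -54
x (Blue): min(26, 68) = 26
y (Blue): min(-31, 58) = -31
z (Blue): min(-67, -7) = -67
d (Red): max(26, -31, -67) = 26
aa (Blue): min(14, -99) = -99
ab (Blue): min(80, -36, 56) = -36
e (Red): max(-99, -36) = -36
M2 (Blue): min(26, -36) = -36
ac (Blue): min(-12, 89) = -12
ad (Blue): min(-20, -44) = -44
f (Red): max(-12, -44) = -12
ae (Blue): min(6, -69) = -69
af (Blue): min(-38, -5) = -38
ag (Blue): min(-30, -25) = -30
ah (Blue): min(88, -52, 57) = -52
g (Red): max(-69, -38, -30, -52) = -30
aj (Blue): min(-79, 18, 1) = -79
ak (Blue): min(25, -51, -37, -19) = -51
am (Blue): min(-81, -32) = -81
an (Blue): min(70, -20, 72, -8) = -20
h (Red): max(-79, -51, -81, -20) = -20
M3 (Blue): min(-12, -30, -20) = -30
ap (Blue): min(-63, 19, 50) = -63
aq (Blue): min(94, -38) = -38
j (Red): max(-63, -38) = -38
ar (Blue): min(53, -31) = -31
as (Blue): min(87, -33) = -33
k (Red): max(-31, -33) = -31
at (Blue): min(-99, -62, 23, -5) = -99
au (Blue): min(37, -87, 16) = -87
av (Blue): min(14, -68, 70) = -68
aw (Blue): min(58, 84, -46) = -46
m (Red): max(-99, -87, -68, -46) = -46
ax (Blue): min(93, -84, 79) = -84
ay (Blue): min(97, 7, 37, -44) = -44
az (Blue): min(-75, 88, -2) = -75
n (Red): max(-84, -44, -75) = -44
M4 (Blue): min(-38, -31, -46, -44) = -46
start (Red): max(-54, -36, -30, -46) = -30
At start, Red picks M3 (highest: -30).
At M3, Blue picks g (lowest: -30).
At g, Red picks ag (highest: -30).
At ag, Blue picks ct (lowest: -30).
Terminal value -30.

start -> M3 -> g -> ag -> ct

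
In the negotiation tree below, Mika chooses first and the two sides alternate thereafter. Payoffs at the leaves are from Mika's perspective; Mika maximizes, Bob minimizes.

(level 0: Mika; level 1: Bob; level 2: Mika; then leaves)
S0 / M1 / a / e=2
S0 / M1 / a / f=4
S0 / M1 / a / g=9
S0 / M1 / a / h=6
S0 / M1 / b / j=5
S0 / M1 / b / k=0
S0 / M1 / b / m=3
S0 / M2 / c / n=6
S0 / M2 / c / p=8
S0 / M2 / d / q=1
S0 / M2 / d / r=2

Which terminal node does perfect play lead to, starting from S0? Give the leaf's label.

a (Mika): max(2, 4, 9, 6) = 9
b (Mika): max(5, 0, 3) = 5
M1 (Bob): min(9, 5) = 5
c (Mika): max(6, 8) = 8
d (Mika): max(1, 2) = 2
M2 (Bob): min(8, 2) = 2
S0 (Mika): max(5, 2) = 5
At S0, Mika picks M1 (highest: 5).
At M1, Bob picks b (lowest: 5).
At b, Mika picks j (highest: 5).
Terminal value 5.

j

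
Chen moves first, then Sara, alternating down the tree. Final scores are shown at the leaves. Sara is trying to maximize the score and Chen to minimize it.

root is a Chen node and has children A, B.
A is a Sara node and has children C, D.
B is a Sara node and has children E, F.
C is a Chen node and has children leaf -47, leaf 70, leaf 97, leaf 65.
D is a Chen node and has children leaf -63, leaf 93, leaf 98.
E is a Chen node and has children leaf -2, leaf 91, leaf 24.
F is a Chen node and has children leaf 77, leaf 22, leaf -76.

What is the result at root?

C (Chen): min(-47, 70, 97, 65) = -47
D (Chen): min(-63, 93, 98) = -63
A (Sara): max(-47, -63) = -47
E (Chen): min(-2, 91, 24) = -2
F (Chen): min(77, 22, -76) = -76
B (Sara): max(-2, -76) = -2
root (Chen): min(-47, -2) = -47

-47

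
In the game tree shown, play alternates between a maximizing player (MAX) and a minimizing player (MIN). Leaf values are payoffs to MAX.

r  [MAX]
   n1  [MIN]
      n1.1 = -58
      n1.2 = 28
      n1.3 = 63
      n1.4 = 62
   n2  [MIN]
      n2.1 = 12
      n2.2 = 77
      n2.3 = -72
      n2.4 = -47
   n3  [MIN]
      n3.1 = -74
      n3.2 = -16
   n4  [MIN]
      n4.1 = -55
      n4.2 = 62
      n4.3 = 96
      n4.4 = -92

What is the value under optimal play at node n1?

n1 (MIN): min(-58, 28, 63, 62) = -58

-58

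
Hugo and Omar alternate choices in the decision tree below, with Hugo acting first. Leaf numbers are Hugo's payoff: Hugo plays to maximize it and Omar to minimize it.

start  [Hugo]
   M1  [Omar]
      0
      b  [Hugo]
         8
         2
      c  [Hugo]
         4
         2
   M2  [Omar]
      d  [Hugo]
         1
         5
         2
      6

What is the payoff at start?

5

b (Hugo): max(8, 2) = 8
c (Hugo): max(4, 2) = 4
M1 (Omar): min(0, 8, 4) = 0
d (Hugo): max(1, 5, 2) = 5
M2 (Omar): min(5, 6) = 5
start (Hugo): max(0, 5) = 5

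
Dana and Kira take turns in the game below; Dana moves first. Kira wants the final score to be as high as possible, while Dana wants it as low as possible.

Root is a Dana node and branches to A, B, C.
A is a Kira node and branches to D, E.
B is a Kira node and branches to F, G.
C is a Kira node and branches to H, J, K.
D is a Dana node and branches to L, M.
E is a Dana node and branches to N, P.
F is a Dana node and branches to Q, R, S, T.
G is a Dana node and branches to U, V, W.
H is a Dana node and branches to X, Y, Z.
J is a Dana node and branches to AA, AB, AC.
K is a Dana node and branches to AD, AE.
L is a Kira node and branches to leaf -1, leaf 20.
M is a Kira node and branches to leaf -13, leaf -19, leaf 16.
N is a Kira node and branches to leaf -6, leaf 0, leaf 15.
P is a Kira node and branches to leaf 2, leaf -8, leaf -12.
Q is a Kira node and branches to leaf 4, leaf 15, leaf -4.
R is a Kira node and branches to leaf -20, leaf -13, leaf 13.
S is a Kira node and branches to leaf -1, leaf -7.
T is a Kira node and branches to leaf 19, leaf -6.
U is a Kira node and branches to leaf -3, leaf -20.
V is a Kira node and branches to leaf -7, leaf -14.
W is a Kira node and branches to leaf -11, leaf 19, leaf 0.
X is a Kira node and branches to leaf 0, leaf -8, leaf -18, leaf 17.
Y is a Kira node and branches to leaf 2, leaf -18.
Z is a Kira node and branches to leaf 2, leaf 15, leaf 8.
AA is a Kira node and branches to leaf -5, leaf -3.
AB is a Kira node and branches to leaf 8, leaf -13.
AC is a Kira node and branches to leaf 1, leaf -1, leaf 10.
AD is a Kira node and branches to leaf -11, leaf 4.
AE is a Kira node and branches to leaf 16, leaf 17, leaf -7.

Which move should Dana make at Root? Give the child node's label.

L (Kira): max(-1, 20) = 20
M (Kira): max(-13, -19, 16) = 16
D (Dana): min(20, 16) = 16
N (Kira): max(-6, 0, 15) = 15
P (Kira): max(2, -8, -12) = 2
E (Dana): min(15, 2) = 2
A (Kira): max(16, 2) = 16
Q (Kira): max(4, 15, -4) = 15
R (Kira): max(-20, -13, 13) = 13
S (Kira): max(-1, -7) = -1
T (Kira): max(19, -6) = 19
F (Dana): min(15, 13, -1, 19) = -1
U (Kira): max(-3, -20) = -3
V (Kira): max(-7, -14) = -7
W (Kira): max(-11, 19, 0) = 19
G (Dana): min(-3, -7, 19) = -7
B (Kira): max(-1, -7) = -1
X (Kira): max(0, -8, -18, 17) = 17
Y (Kira): max(2, -18) = 2
Z (Kira): max(2, 15, 8) = 15
H (Dana): min(17, 2, 15) = 2
AA (Kira): max(-5, -3) = -3
AB (Kira): max(8, -13) = 8
AC (Kira): max(1, -1, 10) = 10
J (Dana): min(-3, 8, 10) = -3
AD (Kira): max(-11, 4) = 4
AE (Kira): max(16, 17, -7) = 17
K (Dana): min(4, 17) = 4
C (Kira): max(2, -3, 4) = 4
Root (Dana): min(16, -1, 4) = -1
Dana at Root wants the lowest of {A=16, B=-1, C=4}, so chooses B.

B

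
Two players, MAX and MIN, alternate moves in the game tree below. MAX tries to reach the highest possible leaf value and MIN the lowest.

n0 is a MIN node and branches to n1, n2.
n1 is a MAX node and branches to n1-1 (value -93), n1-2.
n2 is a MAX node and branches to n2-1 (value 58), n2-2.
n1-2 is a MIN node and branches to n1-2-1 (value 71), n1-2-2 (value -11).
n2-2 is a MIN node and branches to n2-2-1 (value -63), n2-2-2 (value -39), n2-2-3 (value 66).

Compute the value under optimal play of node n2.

n2-2 (MIN): min(-63, -39, 66) = -63
n2 (MAX): max(58, -63) = 58

58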